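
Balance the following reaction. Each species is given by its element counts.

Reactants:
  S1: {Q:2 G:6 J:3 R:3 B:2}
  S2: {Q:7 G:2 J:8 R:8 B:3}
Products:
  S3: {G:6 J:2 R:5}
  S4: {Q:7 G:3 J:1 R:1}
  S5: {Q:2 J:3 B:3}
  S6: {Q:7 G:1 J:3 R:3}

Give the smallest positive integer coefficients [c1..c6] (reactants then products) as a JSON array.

Coefficients: [6, 2, 6, 1, 6, 1]

Q: 6·2+2·7 = 26 | 6·0+1·7+6·2+1·7 = 26
G: 6·6+2·2 = 40 | 6·6+1·3+6·0+1·1 = 40
J: 6·3+2·8 = 34 | 6·2+1·1+6·3+1·3 = 34
R: 6·3+2·8 = 34 | 6·5+1·1+6·0+1·3 = 34
B: 6·2+2·3 = 18 | 6·0+1·0+6·3+1·0 = 18
gcd(6,2,6,1,6,1) = 1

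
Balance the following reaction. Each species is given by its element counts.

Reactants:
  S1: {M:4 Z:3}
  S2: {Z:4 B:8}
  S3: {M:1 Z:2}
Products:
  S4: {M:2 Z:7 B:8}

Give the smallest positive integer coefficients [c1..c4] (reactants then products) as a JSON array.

Coefficients: [1, 5, 6, 5]

M: 1·4+5·0+6·1 = 10 | 5·2 = 10
Z: 1·3+5·4+6·2 = 35 | 5·7 = 35
B: 1·0+5·8+6·0 = 40 | 5·8 = 40
gcd(1,5,6,5) = 1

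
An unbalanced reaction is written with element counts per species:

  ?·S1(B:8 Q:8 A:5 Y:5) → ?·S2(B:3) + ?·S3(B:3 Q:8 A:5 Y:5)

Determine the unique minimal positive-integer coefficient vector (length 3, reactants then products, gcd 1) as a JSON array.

Coefficients: [3, 5, 3]

B: 3·8 = 24 | 5·3+3·3 = 24
Q: 3·8 = 24 | 5·0+3·8 = 24
A: 3·5 = 15 | 5·0+3·5 = 15
Y: 3·5 = 15 | 5·0+3·5 = 15
gcd(3,5,3) = 1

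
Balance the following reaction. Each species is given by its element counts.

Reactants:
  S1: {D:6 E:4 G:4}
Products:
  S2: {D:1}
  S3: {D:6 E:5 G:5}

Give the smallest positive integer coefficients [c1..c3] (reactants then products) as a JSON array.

Coefficients: [5, 6, 4]

D: 5·6 = 30 | 6·1+4·6 = 30
E: 5·4 = 20 | 6·0+4·5 = 20
G: 5·4 = 20 | 6·0+4·5 = 20
gcd(5,6,4) = 1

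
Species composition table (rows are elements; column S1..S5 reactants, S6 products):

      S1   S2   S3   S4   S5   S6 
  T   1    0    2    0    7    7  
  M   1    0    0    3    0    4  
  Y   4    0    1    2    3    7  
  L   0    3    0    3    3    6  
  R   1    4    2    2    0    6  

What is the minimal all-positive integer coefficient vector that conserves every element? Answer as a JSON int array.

T: 2·1+1·0+6·2+6·0+3·7 = 35 | 5·7 = 35
M: 2·1+1·0+6·0+6·3+3·0 = 20 | 5·4 = 20
Y: 2·4+1·0+6·1+6·2+3·3 = 35 | 5·7 = 35
L: 2·0+1·3+6·0+6·3+3·3 = 30 | 5·6 = 30
R: 2·1+1·4+6·2+6·2+3·0 = 30 | 5·6 = 30
gcd(2,1,6,6,3,5) = 1

Coefficients: [2, 1, 6, 6, 3, 5]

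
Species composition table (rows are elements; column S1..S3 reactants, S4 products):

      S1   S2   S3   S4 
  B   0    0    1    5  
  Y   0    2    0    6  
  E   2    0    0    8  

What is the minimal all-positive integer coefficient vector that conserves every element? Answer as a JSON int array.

B: 4·0+3·0+5·1 = 5 | 1·5 = 5
Y: 4·0+3·2+5·0 = 6 | 1·6 = 6
E: 4·2+3·0+5·0 = 8 | 1·8 = 8
gcd(4,3,5,1) = 1

Coefficients: [4, 3, 5, 1]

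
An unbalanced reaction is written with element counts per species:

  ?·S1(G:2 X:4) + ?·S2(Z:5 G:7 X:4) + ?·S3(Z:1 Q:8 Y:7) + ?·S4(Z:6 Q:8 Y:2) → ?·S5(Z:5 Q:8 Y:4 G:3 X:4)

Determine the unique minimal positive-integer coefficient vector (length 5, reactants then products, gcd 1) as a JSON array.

Z: 4·0+1·5+2·1+3·6 = 25 | 5·5 = 25
Q: 4·0+1·0+2·8+3·8 = 40 | 5·8 = 40
Y: 4·0+1·0+2·7+3·2 = 20 | 5·4 = 20
G: 4·2+1·7+2·0+3·0 = 15 | 5·3 = 15
X: 4·4+1·4+2·0+3·0 = 20 | 5·4 = 20
gcd(4,1,2,3,5) = 1

Coefficients: [4, 1, 2, 3, 5]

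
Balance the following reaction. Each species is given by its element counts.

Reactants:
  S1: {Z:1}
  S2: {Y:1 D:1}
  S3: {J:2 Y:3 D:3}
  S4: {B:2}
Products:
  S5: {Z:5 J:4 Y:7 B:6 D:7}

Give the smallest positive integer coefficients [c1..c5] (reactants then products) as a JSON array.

Z: 5·1+1·0+2·0+3·0 = 5 | 1·5 = 5
J: 5·0+1·0+2·2+3·0 = 4 | 1·4 = 4
Y: 5·0+1·1+2·3+3·0 = 7 | 1·7 = 7
B: 5·0+1·0+2·0+3·2 = 6 | 1·6 = 6
D: 5·0+1·1+2·3+3·0 = 7 | 1·7 = 7
gcd(5,1,2,3,1) = 1

Coefficients: [5, 1, 2, 3, 1]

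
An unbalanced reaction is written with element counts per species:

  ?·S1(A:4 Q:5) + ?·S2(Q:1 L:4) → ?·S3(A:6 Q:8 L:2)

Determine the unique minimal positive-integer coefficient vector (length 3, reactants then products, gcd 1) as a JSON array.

Coefficients: [3, 1, 2]

A: 3·4+1·0 = 12 | 2·6 = 12
Q: 3·5+1·1 = 16 | 2·8 = 16
L: 3·0+1·4 = 4 | 2·2 = 4
gcd(3,1,2) = 1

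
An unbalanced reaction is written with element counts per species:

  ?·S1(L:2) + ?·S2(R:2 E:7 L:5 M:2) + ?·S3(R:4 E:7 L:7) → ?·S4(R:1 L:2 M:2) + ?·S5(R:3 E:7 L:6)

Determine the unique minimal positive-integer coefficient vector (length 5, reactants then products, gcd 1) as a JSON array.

Coefficients: [1, 2, 4, 2, 6]

R: 1·0+2·2+4·4 = 20 | 2·1+6·3 = 20
E: 1·0+2·7+4·7 = 42 | 2·0+6·7 = 42
L: 1·2+2·5+4·7 = 40 | 2·2+6·6 = 40
M: 1·0+2·2+4·0 = 4 | 2·2+6·0 = 4
gcd(1,2,4,2,6) = 1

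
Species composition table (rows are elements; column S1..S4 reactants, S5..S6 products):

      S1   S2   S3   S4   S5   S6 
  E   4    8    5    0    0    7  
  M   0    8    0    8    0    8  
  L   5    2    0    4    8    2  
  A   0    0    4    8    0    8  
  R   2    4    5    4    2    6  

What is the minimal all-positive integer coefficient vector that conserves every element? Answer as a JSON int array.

Coefficients: [6, 1, 2, 5, 5, 6]

E: 6·4+1·8+2·5+5·0 = 42 | 5·0+6·7 = 42
M: 6·0+1·8+2·0+5·8 = 48 | 5·0+6·8 = 48
L: 6·5+1·2+2·0+5·4 = 52 | 5·8+6·2 = 52
A: 6·0+1·0+2·4+5·8 = 48 | 5·0+6·8 = 48
R: 6·2+1·4+2·5+5·4 = 46 | 5·2+6·6 = 46
gcd(6,1,2,5,5,6) = 1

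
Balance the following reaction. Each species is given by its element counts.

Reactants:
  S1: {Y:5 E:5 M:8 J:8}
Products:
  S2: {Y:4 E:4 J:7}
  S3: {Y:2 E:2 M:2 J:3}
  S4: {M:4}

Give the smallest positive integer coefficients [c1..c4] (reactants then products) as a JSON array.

Y: 4·5 = 20 | 2·4+6·2+5·0 = 20
E: 4·5 = 20 | 2·4+6·2+5·0 = 20
M: 4·8 = 32 | 2·0+6·2+5·4 = 32
J: 4·8 = 32 | 2·7+6·3+5·0 = 32
gcd(4,2,6,5) = 1

Coefficients: [4, 2, 6, 5]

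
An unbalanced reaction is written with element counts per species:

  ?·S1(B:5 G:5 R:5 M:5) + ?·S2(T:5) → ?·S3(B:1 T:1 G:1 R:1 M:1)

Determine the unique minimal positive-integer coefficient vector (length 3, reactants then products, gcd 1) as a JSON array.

Coefficients: [1, 1, 5]

B: 1·5+1·0 = 5 | 5·1 = 5
T: 1·0+1·5 = 5 | 5·1 = 5
G: 1·5+1·0 = 5 | 5·1 = 5
R: 1·5+1·0 = 5 | 5·1 = 5
M: 1·5+1·0 = 5 | 5·1 = 5
gcd(1,1,5) = 1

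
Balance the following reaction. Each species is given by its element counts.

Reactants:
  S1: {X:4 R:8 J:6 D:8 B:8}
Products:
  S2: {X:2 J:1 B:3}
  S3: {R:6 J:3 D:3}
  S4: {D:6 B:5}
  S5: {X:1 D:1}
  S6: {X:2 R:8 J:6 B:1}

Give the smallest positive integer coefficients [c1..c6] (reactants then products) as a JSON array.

X: 5·4 = 20 | 6·2+4·0+4·0+4·1+2·2 = 20
R: 5·8 = 40 | 6·0+4·6+4·0+4·0+2·8 = 40
J: 5·6 = 30 | 6·1+4·3+4·0+4·0+2·6 = 30
D: 5·8 = 40 | 6·0+4·3+4·6+4·1+2·0 = 40
B: 5·8 = 40 | 6·3+4·0+4·5+4·0+2·1 = 40
gcd(5,6,4,4,4,2) = 1

Coefficients: [5, 6, 4, 4, 4, 2]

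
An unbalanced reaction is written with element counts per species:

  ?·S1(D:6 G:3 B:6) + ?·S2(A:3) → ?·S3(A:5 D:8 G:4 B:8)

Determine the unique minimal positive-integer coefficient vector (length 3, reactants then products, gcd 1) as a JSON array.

A: 4·0+5·3 = 15 | 3·5 = 15
D: 4·6+5·0 = 24 | 3·8 = 24
G: 4·3+5·0 = 12 | 3·4 = 12
B: 4·6+5·0 = 24 | 3·8 = 24
gcd(4,5,3) = 1

Coefficients: [4, 5, 3]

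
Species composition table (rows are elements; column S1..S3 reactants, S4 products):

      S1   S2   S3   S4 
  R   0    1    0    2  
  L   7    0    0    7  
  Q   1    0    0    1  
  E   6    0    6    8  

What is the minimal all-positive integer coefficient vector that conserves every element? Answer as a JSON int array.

R: 3·0+6·1+1·0 = 6 | 3·2 = 6
L: 3·7+6·0+1·0 = 21 | 3·7 = 21
Q: 3·1+6·0+1·0 = 3 | 3·1 = 3
E: 3·6+6·0+1·6 = 24 | 3·8 = 24
gcd(3,6,1,3) = 1

Coefficients: [3, 6, 1, 3]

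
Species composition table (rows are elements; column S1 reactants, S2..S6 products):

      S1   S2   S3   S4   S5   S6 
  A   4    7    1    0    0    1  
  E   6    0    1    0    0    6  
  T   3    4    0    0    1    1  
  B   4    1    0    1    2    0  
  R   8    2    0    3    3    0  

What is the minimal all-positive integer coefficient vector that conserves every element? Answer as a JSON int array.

Coefficients: [4, 1, 6, 5, 5, 3]

A: 4·4 = 16 | 1·7+6·1+5·0+5·0+3·1 = 16
E: 4·6 = 24 | 1·0+6·1+5·0+5·0+3·6 = 24
T: 4·3 = 12 | 1·4+6·0+5·0+5·1+3·1 = 12
B: 4·4 = 16 | 1·1+6·0+5·1+5·2+3·0 = 16
R: 4·8 = 32 | 1·2+6·0+5·3+5·3+3·0 = 32
gcd(4,1,6,5,5,3) = 1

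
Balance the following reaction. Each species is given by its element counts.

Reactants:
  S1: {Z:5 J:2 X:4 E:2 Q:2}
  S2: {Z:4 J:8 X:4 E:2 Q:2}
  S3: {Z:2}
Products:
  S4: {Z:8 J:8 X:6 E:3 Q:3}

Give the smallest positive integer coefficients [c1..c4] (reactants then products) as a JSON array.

Coefficients: [4, 5, 4, 6]

Z: 4·5+5·4+4·2 = 48 | 6·8 = 48
J: 4·2+5·8+4·0 = 48 | 6·8 = 48
X: 4·4+5·4+4·0 = 36 | 6·6 = 36
E: 4·2+5·2+4·0 = 18 | 6·3 = 18
Q: 4·2+5·2+4·0 = 18 | 6·3 = 18
gcd(4,5,4,6) = 1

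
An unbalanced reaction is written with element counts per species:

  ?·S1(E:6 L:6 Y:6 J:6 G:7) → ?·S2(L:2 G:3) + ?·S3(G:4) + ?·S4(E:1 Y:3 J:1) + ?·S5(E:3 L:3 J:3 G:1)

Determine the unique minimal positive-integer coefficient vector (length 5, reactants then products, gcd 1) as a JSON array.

Coefficients: [3, 3, 2, 6, 4]

E: 3·6 = 18 | 3·0+2·0+6·1+4·3 = 18
L: 3·6 = 18 | 3·2+2·0+6·0+4·3 = 18
Y: 3·6 = 18 | 3·0+2·0+6·3+4·0 = 18
J: 3·6 = 18 | 3·0+2·0+6·1+4·3 = 18
G: 3·7 = 21 | 3·3+2·4+6·0+4·1 = 21
gcd(3,3,2,6,4) = 1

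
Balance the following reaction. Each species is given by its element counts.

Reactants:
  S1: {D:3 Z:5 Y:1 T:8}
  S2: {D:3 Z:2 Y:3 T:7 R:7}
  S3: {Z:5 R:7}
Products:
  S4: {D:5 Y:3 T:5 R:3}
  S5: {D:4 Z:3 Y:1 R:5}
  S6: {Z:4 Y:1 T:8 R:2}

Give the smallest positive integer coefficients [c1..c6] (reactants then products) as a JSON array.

Coefficients: [4, 3, 2, 1, 4, 6]

D: 4·3+3·3+2·0 = 21 | 1·5+4·4+6·0 = 21
Z: 4·5+3·2+2·5 = 36 | 1·0+4·3+6·4 = 36
Y: 4·1+3·3+2·0 = 13 | 1·3+4·1+6·1 = 13
T: 4·8+3·7+2·0 = 53 | 1·5+4·0+6·8 = 53
R: 4·0+3·7+2·7 = 35 | 1·3+4·5+6·2 = 35
gcd(4,3,2,1,4,6) = 1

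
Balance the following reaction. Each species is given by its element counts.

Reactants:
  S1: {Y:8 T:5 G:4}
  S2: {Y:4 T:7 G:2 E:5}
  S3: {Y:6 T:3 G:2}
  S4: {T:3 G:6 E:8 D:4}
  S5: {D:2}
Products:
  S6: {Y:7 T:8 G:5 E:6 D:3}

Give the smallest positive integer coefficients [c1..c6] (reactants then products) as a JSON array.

Coefficients: [1, 4, 3, 2, 5, 6]

Y: 1·8+4·4+3·6+2·0+5·0 = 42 | 6·7 = 42
T: 1·5+4·7+3·3+2·3+5·0 = 48 | 6·8 = 48
G: 1·4+4·2+3·2+2·6+5·0 = 30 | 6·5 = 30
E: 1·0+4·5+3·0+2·8+5·0 = 36 | 6·6 = 36
D: 1·0+4·0+3·0+2·4+5·2 = 18 | 6·3 = 18
gcd(1,4,3,2,5,6) = 1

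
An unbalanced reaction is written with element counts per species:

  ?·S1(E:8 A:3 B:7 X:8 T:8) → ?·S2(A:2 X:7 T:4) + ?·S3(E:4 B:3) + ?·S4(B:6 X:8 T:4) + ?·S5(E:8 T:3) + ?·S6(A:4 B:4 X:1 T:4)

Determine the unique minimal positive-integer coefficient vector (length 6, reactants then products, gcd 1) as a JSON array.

E: 6·8 = 48 | 3·0+4·4+3·0+4·8+3·0 = 48
A: 6·3 = 18 | 3·2+4·0+3·0+4·0+3·4 = 18
B: 6·7 = 42 | 3·0+4·3+3·6+4·0+3·4 = 42
X: 6·8 = 48 | 3·7+4·0+3·8+4·0+3·1 = 48
T: 6·8 = 48 | 3·4+4·0+3·4+4·3+3·4 = 48
gcd(6,3,4,3,4,3) = 1

Coefficients: [6, 3, 4, 3, 4, 3]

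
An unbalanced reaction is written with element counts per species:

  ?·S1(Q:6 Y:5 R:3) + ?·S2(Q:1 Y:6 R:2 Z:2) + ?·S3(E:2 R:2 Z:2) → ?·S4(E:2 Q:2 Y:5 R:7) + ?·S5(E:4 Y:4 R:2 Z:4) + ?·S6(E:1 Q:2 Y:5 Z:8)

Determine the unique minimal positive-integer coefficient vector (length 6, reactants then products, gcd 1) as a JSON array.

Coefficients: [1, 4, 6, 3, 1, 2]

E: 1·0+4·0+6·2 = 12 | 3·2+1·4+2·1 = 12
Q: 1·6+4·1+6·0 = 10 | 3·2+1·0+2·2 = 10
Y: 1·5+4·6+6·0 = 29 | 3·5+1·4+2·5 = 29
R: 1·3+4·2+6·2 = 23 | 3·7+1·2+2·0 = 23
Z: 1·0+4·2+6·2 = 20 | 3·0+1·4+2·8 = 20
gcd(1,4,6,3,1,2) = 1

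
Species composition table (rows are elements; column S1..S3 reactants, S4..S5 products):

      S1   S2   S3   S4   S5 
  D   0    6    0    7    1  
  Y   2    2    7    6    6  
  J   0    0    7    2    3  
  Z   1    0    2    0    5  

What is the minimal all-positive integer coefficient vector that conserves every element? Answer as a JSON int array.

D: 6·0+5·6+2·0 = 30 | 4·7+2·1 = 30
Y: 6·2+5·2+2·7 = 36 | 4·6+2·6 = 36
J: 6·0+5·0+2·7 = 14 | 4·2+2·3 = 14
Z: 6·1+5·0+2·2 = 10 | 4·0+2·5 = 10
gcd(6,5,2,4,2) = 1

Coefficients: [6, 5, 2, 4, 2]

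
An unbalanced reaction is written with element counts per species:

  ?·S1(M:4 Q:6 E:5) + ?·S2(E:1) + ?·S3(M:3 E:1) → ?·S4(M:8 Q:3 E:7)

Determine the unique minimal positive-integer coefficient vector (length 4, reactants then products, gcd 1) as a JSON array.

Coefficients: [1, 5, 4, 2]

M: 1·4+5·0+4·3 = 16 | 2·8 = 16
Q: 1·6+5·0+4·0 = 6 | 2·3 = 6
E: 1·5+5·1+4·1 = 14 | 2·7 = 14
gcd(1,5,4,2) = 1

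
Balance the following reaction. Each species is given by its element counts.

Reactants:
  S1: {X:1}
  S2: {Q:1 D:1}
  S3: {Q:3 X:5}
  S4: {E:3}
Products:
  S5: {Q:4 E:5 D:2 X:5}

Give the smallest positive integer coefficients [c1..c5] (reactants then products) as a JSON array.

Coefficients: [5, 6, 2, 5, 3]

Q: 5·0+6·1+2·3+5·0 = 12 | 3·4 = 12
E: 5·0+6·0+2·0+5·3 = 15 | 3·5 = 15
D: 5·0+6·1+2·0+5·0 = 6 | 3·2 = 6
X: 5·1+6·0+2·5+5·0 = 15 | 3·5 = 15
gcd(5,6,2,5,3) = 1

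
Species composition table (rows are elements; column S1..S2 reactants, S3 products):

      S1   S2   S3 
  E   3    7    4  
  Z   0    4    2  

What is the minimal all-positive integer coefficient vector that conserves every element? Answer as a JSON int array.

Coefficients: [1, 3, 6]

E: 1·3+3·7 = 24 | 6·4 = 24
Z: 1·0+3·4 = 12 | 6·2 = 12
gcd(1,3,6) = 1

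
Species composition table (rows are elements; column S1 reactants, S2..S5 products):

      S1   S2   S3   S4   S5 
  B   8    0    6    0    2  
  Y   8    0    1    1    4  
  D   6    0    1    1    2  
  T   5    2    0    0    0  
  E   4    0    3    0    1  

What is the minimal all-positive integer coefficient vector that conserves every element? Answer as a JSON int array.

Coefficients: [2, 5, 2, 6, 2]

B: 2·8 = 16 | 5·0+2·6+6·0+2·2 = 16
Y: 2·8 = 16 | 5·0+2·1+6·1+2·4 = 16
D: 2·6 = 12 | 5·0+2·1+6·1+2·2 = 12
T: 2·5 = 10 | 5·2+2·0+6·0+2·0 = 10
E: 2·4 = 8 | 5·0+2·3+6·0+2·1 = 8
gcd(2,5,2,6,2) = 1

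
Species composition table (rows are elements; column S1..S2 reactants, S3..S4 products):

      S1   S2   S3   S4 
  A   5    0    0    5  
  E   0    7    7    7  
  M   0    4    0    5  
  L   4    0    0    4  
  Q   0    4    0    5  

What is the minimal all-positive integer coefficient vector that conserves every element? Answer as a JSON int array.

A: 4·5+5·0 = 20 | 1·0+4·5 = 20
E: 4·0+5·7 = 35 | 1·7+4·7 = 35
M: 4·0+5·4 = 20 | 1·0+4·5 = 20
L: 4·4+5·0 = 16 | 1·0+4·4 = 16
Q: 4·0+5·4 = 20 | 1·0+4·5 = 20
gcd(4,5,1,4) = 1

Coefficients: [4, 5, 1, 4]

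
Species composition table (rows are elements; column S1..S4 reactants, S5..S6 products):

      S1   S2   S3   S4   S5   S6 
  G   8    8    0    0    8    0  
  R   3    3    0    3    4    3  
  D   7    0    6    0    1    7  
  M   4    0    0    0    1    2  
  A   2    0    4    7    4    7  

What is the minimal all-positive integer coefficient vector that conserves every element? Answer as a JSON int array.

Coefficients: [3, 3, 1, 5, 6, 3]

G: 3·8+3·8+1·0+5·0 = 48 | 6·8+3·0 = 48
R: 3·3+3·3+1·0+5·3 = 33 | 6·4+3·3 = 33
D: 3·7+3·0+1·6+5·0 = 27 | 6·1+3·7 = 27
M: 3·4+3·0+1·0+5·0 = 12 | 6·1+3·2 = 12
A: 3·2+3·0+1·4+5·7 = 45 | 6·4+3·7 = 45
gcd(3,3,1,5,6,3) = 1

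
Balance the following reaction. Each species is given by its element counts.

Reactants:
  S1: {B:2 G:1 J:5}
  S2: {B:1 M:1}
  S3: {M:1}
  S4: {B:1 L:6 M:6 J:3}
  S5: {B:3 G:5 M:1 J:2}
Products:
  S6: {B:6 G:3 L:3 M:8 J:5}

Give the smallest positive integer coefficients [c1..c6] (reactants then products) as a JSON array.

Coefficients: [1, 6, 3, 1, 1, 2]

B: 1·2+6·1+3·0+1·1+1·3 = 12 | 2·6 = 12
G: 1·1+6·0+3·0+1·0+1·5 = 6 | 2·3 = 6
L: 1·0+6·0+3·0+1·6+1·0 = 6 | 2·3 = 6
M: 1·0+6·1+3·1+1·6+1·1 = 16 | 2·8 = 16
J: 1·5+6·0+3·0+1·3+1·2 = 10 | 2·5 = 10
gcd(1,6,3,1,1,2) = 1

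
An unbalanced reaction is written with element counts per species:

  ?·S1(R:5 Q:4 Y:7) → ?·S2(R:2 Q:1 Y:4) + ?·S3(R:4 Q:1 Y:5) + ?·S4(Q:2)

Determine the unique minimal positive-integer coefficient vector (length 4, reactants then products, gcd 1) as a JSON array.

R: 4·5 = 20 | 2·2+4·4+5·0 = 20
Q: 4·4 = 16 | 2·1+4·1+5·2 = 16
Y: 4·7 = 28 | 2·4+4·5+5·0 = 28
gcd(4,2,4,5) = 1

Coefficients: [4, 2, 4, 5]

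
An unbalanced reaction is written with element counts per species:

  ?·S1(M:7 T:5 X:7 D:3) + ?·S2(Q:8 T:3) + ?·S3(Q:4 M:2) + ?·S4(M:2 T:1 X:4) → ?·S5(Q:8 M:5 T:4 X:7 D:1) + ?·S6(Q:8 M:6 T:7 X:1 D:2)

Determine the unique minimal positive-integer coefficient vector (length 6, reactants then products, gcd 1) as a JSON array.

Coefficients: [3, 5, 4, 4, 5, 2]

Q: 3·0+5·8+4·4+4·0 = 56 | 5·8+2·8 = 56
M: 3·7+5·0+4·2+4·2 = 37 | 5·5+2·6 = 37
T: 3·5+5·3+4·0+4·1 = 34 | 5·4+2·7 = 34
X: 3·7+5·0+4·0+4·4 = 37 | 5·7+2·1 = 37
D: 3·3+5·0+4·0+4·0 = 9 | 5·1+2·2 = 9
gcd(3,5,4,4,5,2) = 1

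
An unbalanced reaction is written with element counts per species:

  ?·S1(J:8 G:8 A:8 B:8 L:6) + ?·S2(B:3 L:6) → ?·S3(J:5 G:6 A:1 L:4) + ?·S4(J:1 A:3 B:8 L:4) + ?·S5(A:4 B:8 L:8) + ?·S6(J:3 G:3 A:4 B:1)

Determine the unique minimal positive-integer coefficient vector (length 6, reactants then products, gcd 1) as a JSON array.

Coefficients: [6, 2, 5, 5, 1, 6]

J: 6·8+2·0 = 48 | 5·5+5·1+1·0+6·3 = 48
G: 6·8+2·0 = 48 | 5·6+5·0+1·0+6·3 = 48
A: 6·8+2·0 = 48 | 5·1+5·3+1·4+6·4 = 48
B: 6·8+2·3 = 54 | 5·0+5·8+1·8+6·1 = 54
L: 6·6+2·6 = 48 | 5·4+5·4+1·8+6·0 = 48
gcd(6,2,5,5,1,6) = 1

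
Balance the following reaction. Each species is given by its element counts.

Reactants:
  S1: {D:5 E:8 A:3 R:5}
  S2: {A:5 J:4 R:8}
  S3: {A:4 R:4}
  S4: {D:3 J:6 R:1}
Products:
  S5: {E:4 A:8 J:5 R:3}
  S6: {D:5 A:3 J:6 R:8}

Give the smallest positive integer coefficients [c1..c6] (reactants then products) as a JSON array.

Coefficients: [1, 1, 5, 5, 2, 4]

D: 1·5+1·0+5·0+5·3 = 20 | 2·0+4·5 = 20
E: 1·8+1·0+5·0+5·0 = 8 | 2·4+4·0 = 8
A: 1·3+1·5+5·4+5·0 = 28 | 2·8+4·3 = 28
J: 1·0+1·4+5·0+5·6 = 34 | 2·5+4·6 = 34
R: 1·5+1·8+5·4+5·1 = 38 | 2·3+4·8 = 38
gcd(1,1,5,5,2,4) = 1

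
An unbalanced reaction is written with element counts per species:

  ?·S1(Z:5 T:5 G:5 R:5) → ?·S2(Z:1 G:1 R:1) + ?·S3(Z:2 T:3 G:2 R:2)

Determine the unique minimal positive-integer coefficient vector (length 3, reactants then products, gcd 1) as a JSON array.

Coefficients: [3, 5, 5]

Z: 3·5 = 15 | 5·1+5·2 = 15
T: 3·5 = 15 | 5·0+5·3 = 15
G: 3·5 = 15 | 5·1+5·2 = 15
R: 3·5 = 15 | 5·1+5·2 = 15
gcd(3,5,5) = 1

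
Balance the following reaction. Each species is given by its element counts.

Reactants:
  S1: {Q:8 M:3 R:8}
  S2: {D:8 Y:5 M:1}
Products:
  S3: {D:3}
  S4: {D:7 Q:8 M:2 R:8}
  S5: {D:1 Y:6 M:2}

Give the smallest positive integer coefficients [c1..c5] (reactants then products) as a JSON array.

D: 4·0+6·8 = 48 | 5·3+4·7+5·1 = 48
Y: 4·0+6·5 = 30 | 5·0+4·0+5·6 = 30
Q: 4·8+6·0 = 32 | 5·0+4·8+5·0 = 32
M: 4·3+6·1 = 18 | 5·0+4·2+5·2 = 18
R: 4·8+6·0 = 32 | 5·0+4·8+5·0 = 32
gcd(4,6,5,4,5) = 1

Coefficients: [4, 6, 5, 4, 5]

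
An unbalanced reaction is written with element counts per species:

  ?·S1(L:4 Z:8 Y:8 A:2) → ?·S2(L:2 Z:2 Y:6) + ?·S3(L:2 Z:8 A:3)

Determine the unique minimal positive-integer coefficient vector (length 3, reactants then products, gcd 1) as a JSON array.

Coefficients: [3, 4, 2]

L: 3·4 = 12 | 4·2+2·2 = 12
Z: 3·8 = 24 | 4·2+2·8 = 24
Y: 3·8 = 24 | 4·6+2·0 = 24
A: 3·2 = 6 | 4·0+2·3 = 6
gcd(3,4,2) = 1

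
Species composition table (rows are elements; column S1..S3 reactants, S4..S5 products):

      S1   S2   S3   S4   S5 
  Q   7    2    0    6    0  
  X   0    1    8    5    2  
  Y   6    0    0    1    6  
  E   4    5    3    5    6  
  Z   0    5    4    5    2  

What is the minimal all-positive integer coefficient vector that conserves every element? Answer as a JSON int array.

Coefficients: [4, 4, 4, 6, 3]

Q: 4·7+4·2+4·0 = 36 | 6·6+3·0 = 36
X: 4·0+4·1+4·8 = 36 | 6·5+3·2 = 36
Y: 4·6+4·0+4·0 = 24 | 6·1+3·6 = 24
E: 4·4+4·5+4·3 = 48 | 6·5+3·6 = 48
Z: 4·0+4·5+4·4 = 36 | 6·5+3·2 = 36
gcd(4,4,4,6,3) = 1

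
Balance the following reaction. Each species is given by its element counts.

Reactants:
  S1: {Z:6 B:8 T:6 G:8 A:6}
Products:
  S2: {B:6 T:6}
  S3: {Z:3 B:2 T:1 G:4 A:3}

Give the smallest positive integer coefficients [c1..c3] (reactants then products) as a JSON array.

Coefficients: [3, 2, 6]

Z: 3·6 = 18 | 2·0+6·3 = 18
B: 3·8 = 24 | 2·6+6·2 = 24
T: 3·6 = 18 | 2·6+6·1 = 18
G: 3·8 = 24 | 2·0+6·4 = 24
A: 3·6 = 18 | 2·0+6·3 = 18
gcd(3,2,6) = 1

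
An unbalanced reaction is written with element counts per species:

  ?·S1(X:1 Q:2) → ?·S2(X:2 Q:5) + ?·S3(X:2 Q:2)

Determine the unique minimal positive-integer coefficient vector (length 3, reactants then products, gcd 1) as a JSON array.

X: 6·1 = 6 | 2·2+1·2 = 6
Q: 6·2 = 12 | 2·5+1·2 = 12
gcd(6,2,1) = 1

Coefficients: [6, 2, 1]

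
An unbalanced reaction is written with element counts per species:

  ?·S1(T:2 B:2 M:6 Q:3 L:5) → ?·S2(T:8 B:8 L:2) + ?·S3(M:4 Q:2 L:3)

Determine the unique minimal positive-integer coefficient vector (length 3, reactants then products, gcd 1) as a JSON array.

T: 4·2 = 8 | 1·8+6·0 = 8
B: 4·2 = 8 | 1·8+6·0 = 8
M: 4·6 = 24 | 1·0+6·4 = 24
Q: 4·3 = 12 | 1·0+6·2 = 12
L: 4·5 = 20 | 1·2+6·3 = 20
gcd(4,1,6) = 1

Coefficients: [4, 1, 6]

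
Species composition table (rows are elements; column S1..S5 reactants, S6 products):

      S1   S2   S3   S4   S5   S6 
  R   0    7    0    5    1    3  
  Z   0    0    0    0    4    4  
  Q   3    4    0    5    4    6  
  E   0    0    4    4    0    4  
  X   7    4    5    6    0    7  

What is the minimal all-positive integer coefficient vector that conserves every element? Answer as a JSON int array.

R: 1·0+1·7+5·0+1·5+6·1 = 18 | 6·3 = 18
Z: 1·0+1·0+5·0+1·0+6·4 = 24 | 6·4 = 24
Q: 1·3+1·4+5·0+1·5+6·4 = 36 | 6·6 = 36
E: 1·0+1·0+5·4+1·4+6·0 = 24 | 6·4 = 24
X: 1·7+1·4+5·5+1·6+6·0 = 42 | 6·7 = 42
gcd(1,1,5,1,6,6) = 1

Coefficients: [1, 1, 5, 1, 6, 6]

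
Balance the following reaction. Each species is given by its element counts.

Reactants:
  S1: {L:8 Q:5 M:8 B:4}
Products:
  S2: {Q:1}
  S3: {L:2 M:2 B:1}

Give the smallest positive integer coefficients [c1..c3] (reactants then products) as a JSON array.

Coefficients: [1, 5, 4]

L: 1·8 = 8 | 5·0+4·2 = 8
Q: 1·5 = 5 | 5·1+4·0 = 5
M: 1·8 = 8 | 5·0+4·2 = 8
B: 1·4 = 4 | 5·0+4·1 = 4
gcd(1,5,4) = 1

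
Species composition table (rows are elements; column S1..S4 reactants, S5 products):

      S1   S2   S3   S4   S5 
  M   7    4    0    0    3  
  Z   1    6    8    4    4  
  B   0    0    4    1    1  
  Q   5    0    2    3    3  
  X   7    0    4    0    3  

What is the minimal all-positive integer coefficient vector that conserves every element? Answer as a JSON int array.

M: 2·7+1·4+1·0+2·0 = 18 | 6·3 = 18
Z: 2·1+1·6+1·8+2·4 = 24 | 6·4 = 24
B: 2·0+1·0+1·4+2·1 = 6 | 6·1 = 6
Q: 2·5+1·0+1·2+2·3 = 18 | 6·3 = 18
X: 2·7+1·0+1·4+2·0 = 18 | 6·3 = 18
gcd(2,1,1,2,6) = 1

Coefficients: [2, 1, 1, 2, 6]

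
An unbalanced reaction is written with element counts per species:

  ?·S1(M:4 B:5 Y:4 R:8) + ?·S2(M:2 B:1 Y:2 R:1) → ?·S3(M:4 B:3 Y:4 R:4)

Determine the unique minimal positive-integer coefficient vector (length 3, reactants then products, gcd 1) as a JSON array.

Coefficients: [1, 4, 3]

M: 1·4+4·2 = 12 | 3·4 = 12
B: 1·5+4·1 = 9 | 3·3 = 9
Y: 1·4+4·2 = 12 | 3·4 = 12
R: 1·8+4·1 = 12 | 3·4 = 12
gcd(1,4,3) = 1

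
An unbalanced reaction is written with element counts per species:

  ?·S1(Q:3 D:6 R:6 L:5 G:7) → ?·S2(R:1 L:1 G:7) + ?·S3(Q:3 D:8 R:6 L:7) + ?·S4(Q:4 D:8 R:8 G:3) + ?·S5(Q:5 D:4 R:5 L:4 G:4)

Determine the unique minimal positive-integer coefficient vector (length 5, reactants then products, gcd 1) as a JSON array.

Q: 6·3 = 18 | 5·0+3·3+1·4+1·5 = 18
D: 6·6 = 36 | 5·0+3·8+1·8+1·4 = 36
R: 6·6 = 36 | 5·1+3·6+1·8+1·5 = 36
L: 6·5 = 30 | 5·1+3·7+1·0+1·4 = 30
G: 6·7 = 42 | 5·7+3·0+1·3+1·4 = 42
gcd(6,5,3,1,1) = 1

Coefficients: [6, 5, 3, 1, 1]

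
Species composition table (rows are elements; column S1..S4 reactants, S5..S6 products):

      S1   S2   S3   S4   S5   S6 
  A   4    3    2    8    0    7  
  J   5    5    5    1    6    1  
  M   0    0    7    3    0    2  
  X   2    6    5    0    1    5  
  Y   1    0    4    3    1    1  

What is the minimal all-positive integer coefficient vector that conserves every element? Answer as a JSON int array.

Coefficients: [4, 3, 1, 1, 6, 5]

A: 4·4+3·3+1·2+1·8 = 35 | 6·0+5·7 = 35
J: 4·5+3·5+1·5+1·1 = 41 | 6·6+5·1 = 41
M: 4·0+3·0+1·7+1·3 = 10 | 6·0+5·2 = 10
X: 4·2+3·6+1·5+1·0 = 31 | 6·1+5·5 = 31
Y: 4·1+3·0+1·4+1·3 = 11 | 6·1+5·1 = 11
gcd(4,3,1,1,6,5) = 1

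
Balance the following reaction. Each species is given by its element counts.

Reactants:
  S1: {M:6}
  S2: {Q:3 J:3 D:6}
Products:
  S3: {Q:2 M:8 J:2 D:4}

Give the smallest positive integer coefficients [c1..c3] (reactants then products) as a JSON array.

Coefficients: [4, 2, 3]

Q: 4·0+2·3 = 6 | 3·2 = 6
M: 4·6+2·0 = 24 | 3·8 = 24
J: 4·0+2·3 = 6 | 3·2 = 6
D: 4·0+2·6 = 12 | 3·4 = 12
gcd(4,2,3) = 1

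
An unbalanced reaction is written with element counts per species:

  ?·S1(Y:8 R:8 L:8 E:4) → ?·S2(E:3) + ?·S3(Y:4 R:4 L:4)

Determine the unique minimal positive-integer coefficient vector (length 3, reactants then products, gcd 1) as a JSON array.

Coefficients: [3, 4, 6]

Y: 3·8 = 24 | 4·0+6·4 = 24
R: 3·8 = 24 | 4·0+6·4 = 24
L: 3·8 = 24 | 4·0+6·4 = 24
E: 3·4 = 12 | 4·3+6·0 = 12
gcd(3,4,6) = 1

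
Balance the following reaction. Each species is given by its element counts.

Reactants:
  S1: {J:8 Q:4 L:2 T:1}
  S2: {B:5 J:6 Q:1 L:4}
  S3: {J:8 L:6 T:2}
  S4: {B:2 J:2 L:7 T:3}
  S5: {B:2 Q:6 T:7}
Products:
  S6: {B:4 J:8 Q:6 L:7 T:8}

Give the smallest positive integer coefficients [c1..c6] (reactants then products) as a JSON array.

B: 1·0+2·5+3·0+2·2+5·2 = 24 | 6·4 = 24
J: 1·8+2·6+3·8+2·2+5·0 = 48 | 6·8 = 48
Q: 1·4+2·1+3·0+2·0+5·6 = 36 | 6·6 = 36
L: 1·2+2·4+3·6+2·7+5·0 = 42 | 6·7 = 42
T: 1·1+2·0+3·2+2·3+5·7 = 48 | 6·8 = 48
gcd(1,2,3,2,5,6) = 1

Coefficients: [1, 2, 3, 2, 5, 6]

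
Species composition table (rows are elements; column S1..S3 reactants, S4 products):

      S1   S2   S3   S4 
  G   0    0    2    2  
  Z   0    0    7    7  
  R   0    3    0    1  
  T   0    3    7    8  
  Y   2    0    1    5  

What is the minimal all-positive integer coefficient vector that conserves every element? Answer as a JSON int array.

Coefficients: [6, 1, 3, 3]

G: 6·0+1·0+3·2 = 6 | 3·2 = 6
Z: 6·0+1·0+3·7 = 21 | 3·7 = 21
R: 6·0+1·3+3·0 = 3 | 3·1 = 3
T: 6·0+1·3+3·7 = 24 | 3·8 = 24
Y: 6·2+1·0+3·1 = 15 | 3·5 = 15
gcd(6,1,3,3) = 1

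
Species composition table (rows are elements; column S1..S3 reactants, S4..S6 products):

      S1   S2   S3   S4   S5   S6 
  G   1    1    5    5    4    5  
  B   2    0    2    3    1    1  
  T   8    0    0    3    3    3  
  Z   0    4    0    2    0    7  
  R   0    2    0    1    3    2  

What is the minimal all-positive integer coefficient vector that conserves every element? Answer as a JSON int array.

G: 3·1+6·1+6·5 = 39 | 5·5+1·4+2·5 = 39
B: 3·2+6·0+6·2 = 18 | 5·3+1·1+2·1 = 18
T: 3·8+6·0+6·0 = 24 | 5·3+1·3+2·3 = 24
Z: 3·0+6·4+6·0 = 24 | 5·2+1·0+2·7 = 24
R: 3·0+6·2+6·0 = 12 | 5·1+1·3+2·2 = 12
gcd(3,6,6,5,1,2) = 1

Coefficients: [3, 6, 6, 5, 1, 2]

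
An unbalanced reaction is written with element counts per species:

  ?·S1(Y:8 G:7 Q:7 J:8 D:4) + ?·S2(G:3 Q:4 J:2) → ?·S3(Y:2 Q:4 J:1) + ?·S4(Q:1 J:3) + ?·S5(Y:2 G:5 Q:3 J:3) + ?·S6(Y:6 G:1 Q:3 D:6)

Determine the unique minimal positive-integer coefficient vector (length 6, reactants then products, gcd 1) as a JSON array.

Y: 3·8+2·0 = 24 | 1·2+4·0+5·2+2·6 = 24
G: 3·7+2·3 = 27 | 1·0+4·0+5·5+2·1 = 27
Q: 3·7+2·4 = 29 | 1·4+4·1+5·3+2·3 = 29
J: 3·8+2·2 = 28 | 1·1+4·3+5·3+2·0 = 28
D: 3·4+2·0 = 12 | 1·0+4·0+5·0+2·6 = 12
gcd(3,2,1,4,5,2) = 1

Coefficients: [3, 2, 1, 4, 5, 2]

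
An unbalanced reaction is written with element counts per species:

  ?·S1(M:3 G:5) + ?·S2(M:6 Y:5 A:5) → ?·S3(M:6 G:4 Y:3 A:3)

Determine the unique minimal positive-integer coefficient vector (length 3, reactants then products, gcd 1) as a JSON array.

M: 4·3+3·6 = 30 | 5·6 = 30
G: 4·5+3·0 = 20 | 5·4 = 20
Y: 4·0+3·5 = 15 | 5·3 = 15
A: 4·0+3·5 = 15 | 5·3 = 15
gcd(4,3,5) = 1

Coefficients: [4, 3, 5]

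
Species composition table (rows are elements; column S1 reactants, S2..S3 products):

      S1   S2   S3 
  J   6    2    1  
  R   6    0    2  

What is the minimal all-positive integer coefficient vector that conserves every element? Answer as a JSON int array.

J: 2·6 = 12 | 3·2+6·1 = 12
R: 2·6 = 12 | 3·0+6·2 = 12
gcd(2,3,6) = 1

Coefficients: [2, 3, 6]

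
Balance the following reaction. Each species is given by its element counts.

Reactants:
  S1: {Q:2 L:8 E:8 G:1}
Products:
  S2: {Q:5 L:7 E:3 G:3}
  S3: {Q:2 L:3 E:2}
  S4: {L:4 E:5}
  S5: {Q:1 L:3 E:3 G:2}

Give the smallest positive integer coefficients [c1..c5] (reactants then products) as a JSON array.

Coefficients: [5, 1, 2, 6, 1]

Q: 5·2 = 10 | 1·5+2·2+6·0+1·1 = 10
L: 5·8 = 40 | 1·7+2·3+6·4+1·3 = 40
E: 5·8 = 40 | 1·3+2·2+6·5+1·3 = 40
G: 5·1 = 5 | 1·3+2·0+6·0+1·2 = 5
gcd(5,1,2,6,1) = 1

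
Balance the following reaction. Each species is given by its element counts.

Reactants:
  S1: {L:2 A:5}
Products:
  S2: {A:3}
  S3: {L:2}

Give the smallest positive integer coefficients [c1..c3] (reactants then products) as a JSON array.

Coefficients: [3, 5, 3]

L: 3·2 = 6 | 5·0+3·2 = 6
A: 3·5 = 15 | 5·3+3·0 = 15
gcd(3,5,3) = 1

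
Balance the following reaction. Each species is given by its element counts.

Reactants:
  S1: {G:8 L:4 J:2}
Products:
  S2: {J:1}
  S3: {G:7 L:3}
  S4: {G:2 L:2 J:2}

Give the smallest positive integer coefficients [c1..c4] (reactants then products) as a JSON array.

G: 2·8 = 16 | 2·0+2·7+1·2 = 16
L: 2·4 = 8 | 2·0+2·3+1·2 = 8
J: 2·2 = 4 | 2·1+2·0+1·2 = 4
gcd(2,2,2,1) = 1

Coefficients: [2, 2, 2, 1]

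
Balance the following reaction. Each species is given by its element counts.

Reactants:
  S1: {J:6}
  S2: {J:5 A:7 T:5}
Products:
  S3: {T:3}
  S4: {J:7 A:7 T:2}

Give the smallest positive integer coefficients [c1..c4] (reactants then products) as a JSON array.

J: 1·6+3·5 = 21 | 3·0+3·7 = 21
A: 1·0+3·7 = 21 | 3·0+3·7 = 21
T: 1·0+3·5 = 15 | 3·3+3·2 = 15
gcd(1,3,3,3) = 1

Coefficients: [1, 3, 3, 3]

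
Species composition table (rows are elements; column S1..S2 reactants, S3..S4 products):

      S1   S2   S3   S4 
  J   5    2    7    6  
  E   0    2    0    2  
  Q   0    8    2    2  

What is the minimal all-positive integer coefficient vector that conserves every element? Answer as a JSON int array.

Coefficients: [5, 1, 3, 1]

J: 5·5+1·2 = 27 | 3·7+1·6 = 27
E: 5·0+1·2 = 2 | 3·0+1·2 = 2
Q: 5·0+1·8 = 8 | 3·2+1·2 = 8
gcd(5,1,3,1) = 1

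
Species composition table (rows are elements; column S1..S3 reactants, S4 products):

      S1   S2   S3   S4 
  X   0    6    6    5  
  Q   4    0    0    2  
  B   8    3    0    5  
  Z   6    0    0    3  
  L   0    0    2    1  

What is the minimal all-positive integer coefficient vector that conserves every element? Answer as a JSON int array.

X: 3·0+2·6+3·6 = 30 | 6·5 = 30
Q: 3·4+2·0+3·0 = 12 | 6·2 = 12
B: 3·8+2·3+3·0 = 30 | 6·5 = 30
Z: 3·6+2·0+3·0 = 18 | 6·3 = 18
L: 3·0+2·0+3·2 = 6 | 6·1 = 6
gcd(3,2,3,6) = 1

Coefficients: [3, 2, 3, 6]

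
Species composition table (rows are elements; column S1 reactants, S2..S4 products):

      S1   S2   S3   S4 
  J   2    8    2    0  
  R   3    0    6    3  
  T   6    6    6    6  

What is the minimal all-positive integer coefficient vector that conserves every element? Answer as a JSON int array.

J: 5·2 = 10 | 1·8+1·2+3·0 = 10
R: 5·3 = 15 | 1·0+1·6+3·3 = 15
T: 5·6 = 30 | 1·6+1·6+3·6 = 30
gcd(5,1,1,3) = 1

Coefficients: [5, 1, 1, 3]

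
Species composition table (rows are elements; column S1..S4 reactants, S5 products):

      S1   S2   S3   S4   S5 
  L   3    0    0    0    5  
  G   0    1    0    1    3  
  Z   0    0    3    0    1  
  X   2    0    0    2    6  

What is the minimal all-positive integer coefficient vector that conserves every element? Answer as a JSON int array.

L: 5·3+5·0+1·0+4·0 = 15 | 3·5 = 15
G: 5·0+5·1+1·0+4·1 = 9 | 3·3 = 9
Z: 5·0+5·0+1·3+4·0 = 3 | 3·1 = 3
X: 5·2+5·0+1·0+4·2 = 18 | 3·6 = 18
gcd(5,5,1,4,3) = 1

Coefficients: [5, 5, 1, 4, 3]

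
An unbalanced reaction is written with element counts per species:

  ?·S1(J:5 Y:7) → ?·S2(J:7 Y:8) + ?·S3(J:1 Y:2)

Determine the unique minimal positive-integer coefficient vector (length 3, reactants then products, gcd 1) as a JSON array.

Coefficients: [2, 1, 3]

J: 2·5 = 10 | 1·7+3·1 = 10
Y: 2·7 = 14 | 1·8+3·2 = 14
gcd(2,1,3) = 1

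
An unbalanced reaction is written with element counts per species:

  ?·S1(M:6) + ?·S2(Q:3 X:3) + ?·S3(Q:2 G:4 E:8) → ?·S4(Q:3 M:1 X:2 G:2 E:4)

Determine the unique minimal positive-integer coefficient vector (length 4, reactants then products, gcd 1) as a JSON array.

Q: 1·0+4·3+3·2 = 18 | 6·3 = 18
M: 1·6+4·0+3·0 = 6 | 6·1 = 6
X: 1·0+4·3+3·0 = 12 | 6·2 = 12
G: 1·0+4·0+3·4 = 12 | 6·2 = 12
E: 1·0+4·0+3·8 = 24 | 6·4 = 24
gcd(1,4,3,6) = 1

Coefficients: [1, 4, 3, 6]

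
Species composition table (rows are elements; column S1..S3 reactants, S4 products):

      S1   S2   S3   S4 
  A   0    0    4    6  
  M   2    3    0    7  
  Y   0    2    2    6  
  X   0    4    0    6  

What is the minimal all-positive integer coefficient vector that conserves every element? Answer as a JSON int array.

Coefficients: [5, 6, 6, 4]

A: 5·0+6·0+6·4 = 24 | 4·6 = 24
M: 5·2+6·3+6·0 = 28 | 4·7 = 28
Y: 5·0+6·2+6·2 = 24 | 4·6 = 24
X: 5·0+6·4+6·0 = 24 | 4·6 = 24
gcd(5,6,6,4) = 1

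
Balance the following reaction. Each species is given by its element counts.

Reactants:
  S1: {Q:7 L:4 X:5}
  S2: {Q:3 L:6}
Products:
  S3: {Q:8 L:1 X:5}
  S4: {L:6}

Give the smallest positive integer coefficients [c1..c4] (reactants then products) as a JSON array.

Coefficients: [6, 2, 6, 5]

Q: 6·7+2·3 = 48 | 6·8+5·0 = 48
L: 6·4+2·6 = 36 | 6·1+5·6 = 36
X: 6·5+2·0 = 30 | 6·5+5·0 = 30
gcd(6,2,6,5) = 1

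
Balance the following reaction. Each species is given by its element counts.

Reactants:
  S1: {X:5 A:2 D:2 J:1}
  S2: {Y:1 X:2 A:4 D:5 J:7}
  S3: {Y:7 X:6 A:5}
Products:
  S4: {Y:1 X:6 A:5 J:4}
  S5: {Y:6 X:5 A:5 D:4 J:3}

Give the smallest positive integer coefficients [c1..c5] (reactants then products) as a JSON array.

Coefficients: [2, 4, 5, 3, 6]

Y: 2·0+4·1+5·7 = 39 | 3·1+6·6 = 39
X: 2·5+4·2+5·6 = 48 | 3·6+6·5 = 48
A: 2·2+4·4+5·5 = 45 | 3·5+6·5 = 45
D: 2·2+4·5+5·0 = 24 | 3·0+6·4 = 24
J: 2·1+4·7+5·0 = 30 | 3·4+6·3 = 30
gcd(2,4,5,3,6) = 1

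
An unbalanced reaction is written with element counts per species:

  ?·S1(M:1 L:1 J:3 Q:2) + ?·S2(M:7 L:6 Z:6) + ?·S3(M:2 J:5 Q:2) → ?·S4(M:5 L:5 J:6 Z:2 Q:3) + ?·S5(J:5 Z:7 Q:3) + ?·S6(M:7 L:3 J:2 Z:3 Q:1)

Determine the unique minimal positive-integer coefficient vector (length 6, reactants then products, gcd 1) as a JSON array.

Coefficients: [5, 4, 4, 4, 1, 3]

M: 5·1+4·7+4·2 = 41 | 4·5+1·0+3·7 = 41
L: 5·1+4·6+4·0 = 29 | 4·5+1·0+3·3 = 29
J: 5·3+4·0+4·5 = 35 | 4·6+1·5+3·2 = 35
Z: 5·0+4·6+4·0 = 24 | 4·2+1·7+3·3 = 24
Q: 5·2+4·0+4·2 = 18 | 4·3+1·3+3·1 = 18
gcd(5,4,4,4,1,3) = 1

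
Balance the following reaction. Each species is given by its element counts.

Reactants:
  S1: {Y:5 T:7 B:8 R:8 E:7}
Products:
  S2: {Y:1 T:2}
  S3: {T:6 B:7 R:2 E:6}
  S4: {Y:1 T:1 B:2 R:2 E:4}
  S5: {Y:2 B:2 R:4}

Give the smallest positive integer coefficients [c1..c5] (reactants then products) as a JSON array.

Y: 4·5 = 20 | 6·1+2·0+4·1+5·2 = 20
T: 4·7 = 28 | 6·2+2·6+4·1+5·0 = 28
B: 4·8 = 32 | 6·0+2·7+4·2+5·2 = 32
R: 4·8 = 32 | 6·0+2·2+4·2+5·4 = 32
E: 4·7 = 28 | 6·0+2·6+4·4+5·0 = 28
gcd(4,6,2,4,5) = 1

Coefficients: [4, 6, 2, 4, 5]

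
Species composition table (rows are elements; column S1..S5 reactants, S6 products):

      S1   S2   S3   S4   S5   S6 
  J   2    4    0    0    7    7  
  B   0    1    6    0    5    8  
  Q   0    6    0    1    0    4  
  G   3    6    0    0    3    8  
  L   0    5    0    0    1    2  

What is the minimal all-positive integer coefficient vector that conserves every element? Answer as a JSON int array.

J: 5·2+1·4+3·0+6·0+1·7 = 21 | 3·7 = 21
B: 5·0+1·1+3·6+6·0+1·5 = 24 | 3·8 = 24
Q: 5·0+1·6+3·0+6·1+1·0 = 12 | 3·4 = 12
G: 5·3+1·6+3·0+6·0+1·3 = 24 | 3·8 = 24
L: 5·0+1·5+3·0+6·0+1·1 = 6 | 3·2 = 6
gcd(5,1,3,6,1,3) = 1

Coefficients: [5, 1, 3, 6, 1, 3]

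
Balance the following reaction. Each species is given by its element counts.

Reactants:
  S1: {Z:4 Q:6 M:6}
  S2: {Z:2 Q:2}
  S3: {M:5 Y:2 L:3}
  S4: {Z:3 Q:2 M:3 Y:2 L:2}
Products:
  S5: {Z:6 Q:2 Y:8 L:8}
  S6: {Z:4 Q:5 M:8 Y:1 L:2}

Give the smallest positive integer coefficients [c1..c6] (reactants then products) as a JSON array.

Coefficients: [1, 6, 4, 2, 1, 4]

Z: 1·4+6·2+4·0+2·3 = 22 | 1·6+4·4 = 22
Q: 1·6+6·2+4·0+2·2 = 22 | 1·2+4·5 = 22
M: 1·6+6·0+4·5+2·3 = 32 | 1·0+4·8 = 32
Y: 1·0+6·0+4·2+2·2 = 12 | 1·8+4·1 = 12
L: 1·0+6·0+4·3+2·2 = 16 | 1·8+4·2 = 16
gcd(1,6,4,2,1,4) = 1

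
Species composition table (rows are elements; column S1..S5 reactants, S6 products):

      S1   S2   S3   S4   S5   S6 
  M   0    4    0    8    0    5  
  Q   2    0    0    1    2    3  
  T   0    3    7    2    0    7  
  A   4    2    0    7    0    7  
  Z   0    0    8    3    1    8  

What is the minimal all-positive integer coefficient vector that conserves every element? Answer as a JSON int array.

M: 3·0+1·4+3·0+2·8+2·0 = 20 | 4·5 = 20
Q: 3·2+1·0+3·0+2·1+2·2 = 12 | 4·3 = 12
T: 3·0+1·3+3·7+2·2+2·0 = 28 | 4·7 = 28
A: 3·4+1·2+3·0+2·7+2·0 = 28 | 4·7 = 28
Z: 3·0+1·0+3·8+2·3+2·1 = 32 | 4·8 = 32
gcd(3,1,3,2,2,4) = 1

Coefficients: [3, 1, 3, 2, 2, 4]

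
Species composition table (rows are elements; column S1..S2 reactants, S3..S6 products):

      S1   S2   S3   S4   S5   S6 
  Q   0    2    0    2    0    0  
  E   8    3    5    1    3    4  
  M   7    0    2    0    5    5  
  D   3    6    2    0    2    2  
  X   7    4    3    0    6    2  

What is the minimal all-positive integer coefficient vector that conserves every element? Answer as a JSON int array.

Coefficients: [6, 1, 6, 1, 4, 2]

Q: 6·0+1·2 = 2 | 6·0+1·2+4·0+2·0 = 2
E: 6·8+1·3 = 51 | 6·5+1·1+4·3+2·4 = 51
M: 6·7+1·0 = 42 | 6·2+1·0+4·5+2·5 = 42
D: 6·3+1·6 = 24 | 6·2+1·0+4·2+2·2 = 24
X: 6·7+1·4 = 46 | 6·3+1·0+4·6+2·2 = 46
gcd(6,1,6,1,4,2) = 1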